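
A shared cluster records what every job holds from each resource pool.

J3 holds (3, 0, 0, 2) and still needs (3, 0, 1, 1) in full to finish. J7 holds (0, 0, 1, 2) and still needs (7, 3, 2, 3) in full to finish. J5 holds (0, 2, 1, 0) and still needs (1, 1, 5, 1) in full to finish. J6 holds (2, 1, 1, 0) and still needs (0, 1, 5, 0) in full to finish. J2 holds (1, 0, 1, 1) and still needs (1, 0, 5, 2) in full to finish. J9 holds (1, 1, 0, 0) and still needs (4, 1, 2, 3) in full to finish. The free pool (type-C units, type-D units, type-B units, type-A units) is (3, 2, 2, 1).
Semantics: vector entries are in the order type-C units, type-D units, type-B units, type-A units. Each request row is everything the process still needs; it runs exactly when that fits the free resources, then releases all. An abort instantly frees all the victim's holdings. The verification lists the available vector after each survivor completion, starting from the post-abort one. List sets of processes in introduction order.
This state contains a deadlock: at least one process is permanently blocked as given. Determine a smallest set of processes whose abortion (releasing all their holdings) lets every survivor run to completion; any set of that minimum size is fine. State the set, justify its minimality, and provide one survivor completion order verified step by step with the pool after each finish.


The answer: abort J5 and J2.
Key observation: before aborting J5 and J2, J6 was permanently blocked — no order could ever run it; afterwards it completes at step 4.
No one abort is enough; case by case: J3 alone leaves J5 blocked (short on type-B units); J7 alone leaves J5 blocked (short on type-B units); J5 alone leaves J6 blocked (short on type-B units); J6 alone leaves J5 blocked (short on type-B units); J2 alone leaves J5 blocked (short on type-B units); J9 alone leaves J5 blocked (short on type-B units).
Survivors finish in the order: J3, J9, J7, J6. Step-by-step check (pool after the aborts first):
  pool = (4, 4, 4, 2)
  J3 needs (3, 0, 1, 1) <= (4, 4, 4, 2) -> finishes; pool += (3, 0, 0, 2) = (7, 4, 4, 4)
  J9 needs (4, 1, 2, 3) <= (7, 4, 4, 4) -> finishes; pool += (1, 1, 0, 0) = (8, 5, 4, 4)
  J7 needs (7, 3, 2, 3) <= (8, 5, 4, 4) -> finishes; pool += (0, 0, 1, 2) = (8, 5, 5, 6)
  J6 needs (0, 1, 5, 0) <= (8, 5, 5, 6) -> finishes; pool += (2, 1, 1, 0) = (10, 6, 6, 6)


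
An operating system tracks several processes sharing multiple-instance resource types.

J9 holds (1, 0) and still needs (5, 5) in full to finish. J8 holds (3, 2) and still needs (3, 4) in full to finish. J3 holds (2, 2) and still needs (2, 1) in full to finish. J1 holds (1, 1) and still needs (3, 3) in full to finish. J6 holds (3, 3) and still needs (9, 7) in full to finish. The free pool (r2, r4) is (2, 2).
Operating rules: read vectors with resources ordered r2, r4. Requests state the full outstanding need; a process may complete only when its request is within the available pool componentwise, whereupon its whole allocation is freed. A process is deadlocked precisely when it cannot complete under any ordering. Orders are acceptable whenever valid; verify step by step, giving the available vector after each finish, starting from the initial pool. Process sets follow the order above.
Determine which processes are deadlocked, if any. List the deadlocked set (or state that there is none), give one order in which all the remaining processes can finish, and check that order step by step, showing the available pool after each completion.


No process is deadlocked.
Key observation: the pool covers J3 at once, and every later process fits after earlier releases.
One completion order for the rest: J3, J8, J1, J9, J6. Check, step by step:
  pool = (2, 2)
  J3: need (2, 1) fits (2, 2); releases (2, 2), pool now (4, 4)
  J8: need (3, 4) fits (4, 4); releases (3, 2), pool now (7, 6)
  J1: need (3, 3) fits (7, 6); releases (1, 1), pool now (8, 7)
  J9: need (5, 5) fits (8, 7); releases (1, 0), pool now (9, 7)
  J6: need (9, 7) fits (9, 7); releases (3, 3), pool now (12, 10)


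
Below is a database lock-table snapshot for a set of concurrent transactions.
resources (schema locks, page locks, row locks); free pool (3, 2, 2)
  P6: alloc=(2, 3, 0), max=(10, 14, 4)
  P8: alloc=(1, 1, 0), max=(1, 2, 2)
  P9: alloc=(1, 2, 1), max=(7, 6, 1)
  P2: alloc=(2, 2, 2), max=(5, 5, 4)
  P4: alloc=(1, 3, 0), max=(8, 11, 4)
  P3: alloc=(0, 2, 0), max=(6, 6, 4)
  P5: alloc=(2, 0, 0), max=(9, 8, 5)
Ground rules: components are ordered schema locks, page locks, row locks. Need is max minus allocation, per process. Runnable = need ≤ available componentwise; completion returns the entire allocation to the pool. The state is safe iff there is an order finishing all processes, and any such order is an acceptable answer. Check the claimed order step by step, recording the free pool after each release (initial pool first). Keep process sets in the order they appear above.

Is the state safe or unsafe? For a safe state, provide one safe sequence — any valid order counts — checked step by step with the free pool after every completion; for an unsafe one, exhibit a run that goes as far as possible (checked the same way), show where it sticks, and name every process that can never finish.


SAFE — a valid safe sequence is P8, P2, P9, P3, P5, P4, P6.
Key observation: P8 is the earliest step where a requested resource binds exactly: need (0, 1, 2), pool (3, 2, 2) at its turn.
Verifying each step:
  pool = (3, 2, 2)
  run P8 (needs (0, 1, 2), free (3, 2, 2)); after release of (1, 1, 0) the pool is (4, 3, 2)
  run P2 (needs (3, 3, 2), free (4, 3, 2)); after release of (2, 2, 2) the pool is (6, 5, 4)
  run P9 (needs (6, 4, 0), free (6, 5, 4)); after release of (1, 2, 1) the pool is (7, 7, 5)
  run P3 (needs (6, 4, 4), free (7, 7, 5)); after release of (0, 2, 0) the pool is (7, 9, 5)
  run P5 (needs (7, 8, 5), free (7, 9, 5)); after release of (2, 0, 0) the pool is (9, 9, 5)
  run P4 (needs (7, 8, 4), free (9, 9, 5)); after release of (1, 3, 0) the pool is (10, 12, 5)
  run P6 (needs (8, 11, 4), free (10, 12, 5)); after release of (2, 3, 0) the pool is (12, 15, 5)


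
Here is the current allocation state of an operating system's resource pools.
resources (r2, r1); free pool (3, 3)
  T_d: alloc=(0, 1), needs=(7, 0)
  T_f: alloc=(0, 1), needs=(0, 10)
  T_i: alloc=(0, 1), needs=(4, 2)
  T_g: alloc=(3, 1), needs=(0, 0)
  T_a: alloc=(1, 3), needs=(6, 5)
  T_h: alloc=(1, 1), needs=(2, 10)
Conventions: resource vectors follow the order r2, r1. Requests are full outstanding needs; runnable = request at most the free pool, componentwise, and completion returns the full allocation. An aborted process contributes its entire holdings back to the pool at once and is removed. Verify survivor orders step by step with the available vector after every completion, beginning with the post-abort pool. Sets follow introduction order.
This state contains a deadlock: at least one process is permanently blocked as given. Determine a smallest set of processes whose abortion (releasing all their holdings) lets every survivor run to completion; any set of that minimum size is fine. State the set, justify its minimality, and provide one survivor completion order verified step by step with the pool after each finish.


The answer: abort T_h.
Key observation: T_f had no path to completion before; after the abort of T_h ((1, 1) returned), step 5 is where it fits.
Why nothing smaller works: aborting no one leaves the state deadlocked as given.
The survivors complete as T_g, T_i, T_d, T_a, T_f. Step-by-step check (starting from the post-abort pool):
  pool = (4, 4)
  T_g: need (0, 0) fits (4, 4); releases (3, 1), pool now (7, 5)
  T_i: need (4, 2) fits (7, 5); releases (0, 1), pool now (7, 6)
  T_d: need (7, 0) fits (7, 6); releases (0, 1), pool now (7, 7)
  T_a: need (6, 5) fits (7, 7); releases (1, 3), pool now (8, 10)
  T_f: need (0, 10) fits (8, 10); releases (0, 1), pool now (8, 11)


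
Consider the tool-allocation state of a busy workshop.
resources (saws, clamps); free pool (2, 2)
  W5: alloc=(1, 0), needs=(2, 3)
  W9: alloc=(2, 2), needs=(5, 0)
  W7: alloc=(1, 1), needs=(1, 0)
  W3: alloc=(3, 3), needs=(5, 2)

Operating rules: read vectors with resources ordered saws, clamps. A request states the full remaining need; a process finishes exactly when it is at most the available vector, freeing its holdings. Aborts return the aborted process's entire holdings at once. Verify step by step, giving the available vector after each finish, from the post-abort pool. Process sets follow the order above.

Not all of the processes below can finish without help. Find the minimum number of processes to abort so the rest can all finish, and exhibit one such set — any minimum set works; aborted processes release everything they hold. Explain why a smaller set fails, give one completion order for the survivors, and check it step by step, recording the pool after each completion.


Abort W9.
Key observation: the deadlocked W3 becomes finishable only because W9 released (2, 2); it completes at step 2 below.
Minimality: the empty abort set fails — the state is deadlocked as it stands.
Survivors finish in the order: W7, W3, W5. Step-by-step check (pool after the aborts first):
  pool = (4, 4)
  W7: need (1, 0) fits (4, 4); releases (1, 1), pool now (5, 5)
  W3: need (5, 2) fits (5, 5); releases (3, 3), pool now (8, 8)
  W5: need (2, 3) fits (8, 8); releases (1, 0), pool now (9, 8)


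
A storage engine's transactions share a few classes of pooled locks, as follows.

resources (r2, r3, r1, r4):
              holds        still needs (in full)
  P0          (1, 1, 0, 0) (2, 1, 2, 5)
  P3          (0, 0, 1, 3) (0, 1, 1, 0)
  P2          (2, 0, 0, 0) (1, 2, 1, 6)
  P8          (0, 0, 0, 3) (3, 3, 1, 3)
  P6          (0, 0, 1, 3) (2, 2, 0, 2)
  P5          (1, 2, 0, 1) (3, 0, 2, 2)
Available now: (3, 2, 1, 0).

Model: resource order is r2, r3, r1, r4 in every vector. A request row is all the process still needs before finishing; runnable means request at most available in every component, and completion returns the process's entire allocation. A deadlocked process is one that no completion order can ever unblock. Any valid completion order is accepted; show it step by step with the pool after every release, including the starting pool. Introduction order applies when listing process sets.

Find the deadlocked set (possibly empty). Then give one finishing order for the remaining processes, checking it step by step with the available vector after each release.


The deadlocked set is empty.
Key observation: P3 leads a chain of completions in which each release enables another process.
A valid finishing order for the others: P3, P6, P5, P2, P8, P0. Walking it through:
  pool = (3, 2, 1, 0)
  P3: need (0, 1, 1, 0) fits (3, 2, 1, 0); releases (0, 0, 1, 3), pool now (3, 2, 2, 3)
  P6: need (2, 2, 0, 2) fits (3, 2, 2, 3); releases (0, 0, 1, 3), pool now (3, 2, 3, 6)
  P5: need (3, 0, 2, 2) fits (3, 2, 3, 6); releases (1, 2, 0, 1), pool now (4, 4, 3, 7)
  P2: need (1, 2, 1, 6) fits (4, 4, 3, 7); releases (2, 0, 0, 0), pool now (6, 4, 3, 7)
  P8: need (3, 3, 1, 3) fits (6, 4, 3, 7); releases (0, 0, 0, 3), pool now (6, 4, 3, 10)
  P0: need (2, 1, 2, 5) fits (6, 4, 3, 10); releases (1, 1, 0, 0), pool now (7, 5, 3, 10)


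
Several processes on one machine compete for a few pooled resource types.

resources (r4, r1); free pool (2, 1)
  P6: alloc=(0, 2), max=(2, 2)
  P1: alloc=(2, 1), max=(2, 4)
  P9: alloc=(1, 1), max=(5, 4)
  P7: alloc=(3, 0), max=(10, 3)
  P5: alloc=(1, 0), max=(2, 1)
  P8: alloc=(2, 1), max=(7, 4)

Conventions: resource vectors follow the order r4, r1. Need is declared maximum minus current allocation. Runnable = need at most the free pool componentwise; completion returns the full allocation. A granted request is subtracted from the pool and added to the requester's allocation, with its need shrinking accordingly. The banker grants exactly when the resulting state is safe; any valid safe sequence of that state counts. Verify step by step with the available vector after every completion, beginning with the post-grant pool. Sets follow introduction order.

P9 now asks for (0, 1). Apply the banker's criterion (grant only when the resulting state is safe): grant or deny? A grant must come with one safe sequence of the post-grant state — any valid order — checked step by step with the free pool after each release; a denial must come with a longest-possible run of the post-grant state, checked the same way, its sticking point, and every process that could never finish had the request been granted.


DENY. Granting would leave the state unsafe.
Key observation: after P6, P5 the pool peaks at (3, 2), and each blocked process is short somewhere: P1 on r1; P9 on r4; P7 on r4, r1; P8 on r4, r1.
After a pretend grant, a maximal execution: P6, P5 — then nothing else fits. Walking it through:
  pool = (2, 0)
  P6: need (2, 0) fits (2, 0); releases (0, 2), pool now (2, 2)
  P5: need (1, 1) fits (2, 2); releases (1, 0), pool now (3, 2)
  blocked: P1 wants (0, 3), pool (3, 2) — not enough r1
  blocked: P9 wants (4, 2), pool (3, 2) — not enough r4
  blocked: P7 wants (7, 3), pool (3, 2) — not enough r4 and r1
  blocked: P8 wants (5, 3), pool (3, 2) — not enough r4 and r1
Had the request been granted, P1, P9, P7 and P8 could never finish.


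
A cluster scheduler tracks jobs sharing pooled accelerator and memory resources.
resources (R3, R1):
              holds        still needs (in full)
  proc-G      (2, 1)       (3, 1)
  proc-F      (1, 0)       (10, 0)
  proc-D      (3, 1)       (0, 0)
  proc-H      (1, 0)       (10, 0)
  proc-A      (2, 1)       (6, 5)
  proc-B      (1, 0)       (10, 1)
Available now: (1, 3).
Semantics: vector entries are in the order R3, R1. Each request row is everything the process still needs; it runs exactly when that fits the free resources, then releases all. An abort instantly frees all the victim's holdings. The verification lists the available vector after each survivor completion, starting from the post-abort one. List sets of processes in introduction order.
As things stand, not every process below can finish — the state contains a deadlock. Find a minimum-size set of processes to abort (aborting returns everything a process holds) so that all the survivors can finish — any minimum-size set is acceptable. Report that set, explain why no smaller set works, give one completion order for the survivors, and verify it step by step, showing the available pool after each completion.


Abort proc-F and proc-H.
Key observation: proc-B was stuck for good until proc-F and proc-H gave back (2, 0); in the order shown it finishes at step 4.
Why nothing smaller works — every single abort fails: proc-G alone leaves proc-F blocked (short on R3); proc-F alone leaves proc-H blocked (short on R3); proc-D alone leaves proc-F blocked (short on R3); proc-H alone leaves proc-F blocked (short on R3); proc-A alone leaves proc-F blocked (short on R3); proc-B alone leaves proc-F blocked (short on R3).
Survivors finish in the order: proc-D, proc-G, proc-A, proc-B. Check, step by step (pool after the aborts first):
  pool = (3, 3)
  run proc-D (needs (0, 0), free (3, 3)); after release of (3, 1) the pool is (6, 4)
  run proc-G (needs (3, 1), free (6, 4)); after release of (2, 1) the pool is (8, 5)
  run proc-A (needs (6, 5), free (8, 5)); after release of (2, 1) the pool is (10, 6)
  run proc-B (needs (10, 1), free (10, 6)); after release of (1, 0) the pool is (11, 6)


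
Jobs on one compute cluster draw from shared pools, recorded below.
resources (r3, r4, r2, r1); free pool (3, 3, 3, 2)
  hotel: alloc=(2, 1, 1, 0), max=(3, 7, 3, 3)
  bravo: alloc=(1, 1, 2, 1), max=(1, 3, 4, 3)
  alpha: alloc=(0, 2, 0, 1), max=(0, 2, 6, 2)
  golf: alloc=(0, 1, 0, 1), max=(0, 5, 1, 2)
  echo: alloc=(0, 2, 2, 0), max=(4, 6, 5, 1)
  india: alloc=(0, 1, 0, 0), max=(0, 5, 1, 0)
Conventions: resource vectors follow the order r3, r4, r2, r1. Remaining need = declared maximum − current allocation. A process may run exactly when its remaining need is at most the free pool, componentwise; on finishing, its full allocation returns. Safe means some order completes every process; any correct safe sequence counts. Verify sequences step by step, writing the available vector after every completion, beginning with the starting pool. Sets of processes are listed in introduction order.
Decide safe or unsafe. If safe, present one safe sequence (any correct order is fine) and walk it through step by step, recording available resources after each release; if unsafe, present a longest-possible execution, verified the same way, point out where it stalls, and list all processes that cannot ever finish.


The state is SAFE; one workable sequence: bravo, echo, hotel, golf, india, alpha.
Key observation: bravo marks the first exact bind of the order: its need (0, 2, 2, 2) fits the free (3, 3, 3, 2) with zero slack on a requested resource.
Verifying each step:
  pool = (3, 3, 3, 2)
  run bravo (needs (0, 2, 2, 2), free (3, 3, 3, 2)); after release of (1, 1, 2, 1) the pool is (4, 4, 5, 3)
  run echo (needs (4, 4, 3, 1), free (4, 4, 5, 3)); after release of (0, 2, 2, 0) the pool is (4, 6, 7, 3)
  run hotel (needs (1, 6, 2, 3), free (4, 6, 7, 3)); after release of (2, 1, 1, 0) the pool is (6, 7, 8, 3)
  run golf (needs (0, 4, 1, 1), free (6, 7, 8, 3)); after release of (0, 1, 0, 1) the pool is (6, 8, 8, 4)
  run india (needs (0, 4, 1, 0), free (6, 8, 8, 4)); after release of (0, 1, 0, 0) the pool is (6, 9, 8, 4)
  run alpha (needs (0, 0, 6, 1), free (6, 9, 8, 4)); after release of (0, 2, 0, 1) the pool is (6, 11, 8, 5)


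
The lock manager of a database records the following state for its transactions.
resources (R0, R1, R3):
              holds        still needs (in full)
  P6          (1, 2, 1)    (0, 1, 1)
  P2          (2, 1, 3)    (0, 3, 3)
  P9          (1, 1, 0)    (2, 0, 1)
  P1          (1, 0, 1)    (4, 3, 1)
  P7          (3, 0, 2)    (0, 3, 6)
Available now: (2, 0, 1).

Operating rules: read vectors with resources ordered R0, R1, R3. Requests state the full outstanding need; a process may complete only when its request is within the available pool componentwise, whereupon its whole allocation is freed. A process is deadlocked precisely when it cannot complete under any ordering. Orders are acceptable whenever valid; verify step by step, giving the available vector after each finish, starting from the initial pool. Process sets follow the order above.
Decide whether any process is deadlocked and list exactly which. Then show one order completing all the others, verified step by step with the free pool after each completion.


Nothing here is deadlocked.
Key observation: starting with P9, each completion frees enough for the next — no one is permanently blocked.
A valid finishing order for the others: P9, P6, P1, P2, P7. Verifying each step:
  pool = (2, 0, 1)
  P9: need (2, 0, 1) fits (2, 0, 1); releases (1, 1, 0), pool now (3, 1, 1)
  P6: need (0, 1, 1) fits (3, 1, 1); releases (1, 2, 1), pool now (4, 3, 2)
  P1: need (4, 3, 1) fits (4, 3, 2); releases (1, 0, 1), pool now (5, 3, 3)
  P2: need (0, 3, 3) fits (5, 3, 3); releases (2, 1, 3), pool now (7, 4, 6)
  P7: need (0, 3, 6) fits (7, 4, 6); releases (3, 0, 2), pool now (10, 4, 8)


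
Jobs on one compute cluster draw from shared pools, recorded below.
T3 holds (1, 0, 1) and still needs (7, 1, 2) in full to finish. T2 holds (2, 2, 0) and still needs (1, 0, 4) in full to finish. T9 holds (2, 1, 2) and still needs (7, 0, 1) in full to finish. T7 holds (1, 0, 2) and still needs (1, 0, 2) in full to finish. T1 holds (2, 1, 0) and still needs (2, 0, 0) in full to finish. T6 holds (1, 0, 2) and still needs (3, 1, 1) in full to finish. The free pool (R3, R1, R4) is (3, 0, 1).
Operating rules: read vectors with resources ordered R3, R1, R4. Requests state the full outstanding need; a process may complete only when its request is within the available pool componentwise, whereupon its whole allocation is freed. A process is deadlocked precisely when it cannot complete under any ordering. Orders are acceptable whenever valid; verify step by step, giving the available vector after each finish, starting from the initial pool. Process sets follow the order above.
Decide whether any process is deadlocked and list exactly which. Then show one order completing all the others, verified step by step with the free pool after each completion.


Nothing here is deadlocked.
Key observation: the pool covers T1 at once, and every later process fits after earlier releases.
The rest can finish in the order T1, T6, T7, T2, T9, T3. Step-by-step check:
  pool = (3, 0, 1)
  run T1 (needs (2, 0, 0), free (3, 0, 1)); after release of (2, 1, 0) the pool is (5, 1, 1)
  run T6 (needs (3, 1, 1), free (5, 1, 1)); after release of (1, 0, 2) the pool is (6, 1, 3)
  run T7 (needs (1, 0, 2), free (6, 1, 3)); after release of (1, 0, 2) the pool is (7, 1, 5)
  run T2 (needs (1, 0, 4), free (7, 1, 5)); after release of (2, 2, 0) the pool is (9, 3, 5)
  run T9 (needs (7, 0, 1), free (9, 3, 5)); after release of (2, 1, 2) the pool is (11, 4, 7)
  run T3 (needs (7, 1, 2), free (11, 4, 7)); after release of (1, 0, 1) the pool is (12, 4, 8)


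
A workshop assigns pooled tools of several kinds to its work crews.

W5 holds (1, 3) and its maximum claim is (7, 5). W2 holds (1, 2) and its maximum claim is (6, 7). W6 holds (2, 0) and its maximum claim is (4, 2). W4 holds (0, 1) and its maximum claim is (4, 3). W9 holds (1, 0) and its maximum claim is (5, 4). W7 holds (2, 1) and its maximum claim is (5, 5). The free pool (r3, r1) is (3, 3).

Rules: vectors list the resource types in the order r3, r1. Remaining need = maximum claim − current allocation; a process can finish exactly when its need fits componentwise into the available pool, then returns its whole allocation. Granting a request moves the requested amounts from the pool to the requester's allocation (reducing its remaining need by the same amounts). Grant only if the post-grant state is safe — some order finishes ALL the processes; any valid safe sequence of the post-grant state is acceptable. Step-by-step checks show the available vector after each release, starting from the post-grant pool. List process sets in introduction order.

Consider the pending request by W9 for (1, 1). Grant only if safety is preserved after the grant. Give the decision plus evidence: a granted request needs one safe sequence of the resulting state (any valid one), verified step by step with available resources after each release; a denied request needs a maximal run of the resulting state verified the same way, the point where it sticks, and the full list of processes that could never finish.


GRANT. The post-grant state is safe; one safe sequence: W6, W4, W9, W5, W7, W2.
Key observation: with (2, 2) left after the transfer, W6 can run at once — the state stays safe.
Step-by-step check of the post-grant state:
  pool = (2, 2)
  W6: need (2, 2) fits (2, 2); releases (2, 0), pool now (4, 2)
  W4: need (4, 2) fits (4, 2); releases (0, 1), pool now (4, 3)
  W9: need (3, 3) fits (4, 3); releases (2, 1), pool now (6, 4)
  W5: need (6, 2) fits (6, 4); releases (1, 3), pool now (7, 7)
  W7: need (3, 4) fits (7, 7); releases (2, 1), pool now (9, 8)
  W2: need (5, 5) fits (9, 8); releases (1, 2), pool now (10, 10)


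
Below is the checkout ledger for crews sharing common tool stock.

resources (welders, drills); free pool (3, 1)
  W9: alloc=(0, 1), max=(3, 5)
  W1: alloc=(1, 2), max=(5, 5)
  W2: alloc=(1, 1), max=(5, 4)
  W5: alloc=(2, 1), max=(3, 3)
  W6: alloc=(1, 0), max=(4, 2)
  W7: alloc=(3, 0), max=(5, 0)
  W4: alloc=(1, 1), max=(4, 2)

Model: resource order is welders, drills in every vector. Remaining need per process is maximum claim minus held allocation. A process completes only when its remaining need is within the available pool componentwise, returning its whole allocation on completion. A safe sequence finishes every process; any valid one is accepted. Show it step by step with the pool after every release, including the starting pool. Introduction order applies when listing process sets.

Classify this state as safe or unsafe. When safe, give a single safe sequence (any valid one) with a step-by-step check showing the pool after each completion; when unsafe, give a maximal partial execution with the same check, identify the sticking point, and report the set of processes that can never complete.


SAFE. One safe sequence: W4, W5, W7, W6, W2, W1, W9.
Key observation: the order's first zero-slack moment is W4 ((3, 1) needed, (3, 1) free — a requested resource with nothing to spare).
Verifying each step:
  pool = (3, 1)
  run W4 (needs (3, 1), free (3, 1)); after release of (1, 1) the pool is (4, 2)
  run W5 (needs (1, 2), free (4, 2)); after release of (2, 1) the pool is (6, 3)
  run W7 (needs (2, 0), free (6, 3)); after release of (3, 0) the pool is (9, 3)
  run W6 (needs (3, 2), free (9, 3)); after release of (1, 0) the pool is (10, 3)
  run W2 (needs (4, 3), free (10, 3)); after release of (1, 1) the pool is (11, 4)
  run W1 (needs (4, 3), free (11, 4)); after release of (1, 2) the pool is (12, 6)
  run W9 (needs (3, 4), free (12, 6)); after release of (0, 1) the pool is (12, 7)


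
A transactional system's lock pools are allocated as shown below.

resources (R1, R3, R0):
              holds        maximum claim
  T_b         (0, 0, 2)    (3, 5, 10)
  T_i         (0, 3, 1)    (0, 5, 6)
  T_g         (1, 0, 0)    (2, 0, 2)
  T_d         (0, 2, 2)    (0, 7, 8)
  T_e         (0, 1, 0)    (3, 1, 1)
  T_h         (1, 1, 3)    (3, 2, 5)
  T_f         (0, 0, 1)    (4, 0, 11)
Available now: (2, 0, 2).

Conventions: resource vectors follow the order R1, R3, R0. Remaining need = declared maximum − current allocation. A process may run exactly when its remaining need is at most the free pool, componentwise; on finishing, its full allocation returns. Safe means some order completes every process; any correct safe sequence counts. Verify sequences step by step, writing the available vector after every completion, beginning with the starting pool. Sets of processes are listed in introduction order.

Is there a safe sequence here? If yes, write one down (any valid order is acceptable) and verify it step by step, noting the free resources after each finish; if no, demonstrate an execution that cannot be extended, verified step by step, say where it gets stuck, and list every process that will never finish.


SAFE — a valid safe sequence is T_g, T_e, T_h, T_i, T_d, T_b, T_f.
Key observation: the first exact fit in this order is T_g — it needs (1, 0, 2) with (2, 0, 2) free, meeting a requested resource to the last unit.
Step-by-step check:
  pool = (2, 0, 2)
  T_g: need (1, 0, 2) fits (2, 0, 2); releases (1, 0, 0), pool now (3, 0, 2)
  T_e: need (3, 0, 1) fits (3, 0, 2); releases (0, 1, 0), pool now (3, 1, 2)
  T_h: need (2, 1, 2) fits (3, 1, 2); releases (1, 1, 3), pool now (4, 2, 5)
  T_i: need (0, 2, 5) fits (4, 2, 5); releases (0, 3, 1), pool now (4, 5, 6)
  T_d: need (0, 5, 6) fits (4, 5, 6); releases (0, 2, 2), pool now (4, 7, 8)
  T_b: need (3, 5, 8) fits (4, 7, 8); releases (0, 0, 2), pool now (4, 7, 10)
  T_f: need (4, 0, 10) fits (4, 7, 10); releases (0, 0, 1), pool now (4, 7, 11)


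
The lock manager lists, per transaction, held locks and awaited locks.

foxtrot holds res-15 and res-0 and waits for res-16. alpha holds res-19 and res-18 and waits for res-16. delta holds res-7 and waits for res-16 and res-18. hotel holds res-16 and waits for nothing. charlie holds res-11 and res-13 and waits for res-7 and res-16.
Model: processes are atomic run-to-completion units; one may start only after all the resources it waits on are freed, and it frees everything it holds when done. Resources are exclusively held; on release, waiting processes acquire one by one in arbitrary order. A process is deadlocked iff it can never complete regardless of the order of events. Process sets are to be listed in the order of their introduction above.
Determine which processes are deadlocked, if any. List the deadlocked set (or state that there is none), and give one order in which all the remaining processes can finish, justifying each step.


No process is deadlocked.
Key observation: every chain of waits terminates; starting from the processes that wait on nothing, all the rest unlock in turn.
The rest can finish in the order hotel, alpha, delta, charlie, foxtrot.
Walking it through:
  hotel: no waits; runs immediately, freeing res-16
  alpha waits on res-16 — all released -> runs and releases res-19 and res-18
  delta waits on res-16 and res-18 — all released -> runs and releases res-7
  charlie waits on res-7 and res-16 — all released -> runs and releases res-11 and res-13
  foxtrot waits on res-16 — all released -> runs and releases res-15 and res-0


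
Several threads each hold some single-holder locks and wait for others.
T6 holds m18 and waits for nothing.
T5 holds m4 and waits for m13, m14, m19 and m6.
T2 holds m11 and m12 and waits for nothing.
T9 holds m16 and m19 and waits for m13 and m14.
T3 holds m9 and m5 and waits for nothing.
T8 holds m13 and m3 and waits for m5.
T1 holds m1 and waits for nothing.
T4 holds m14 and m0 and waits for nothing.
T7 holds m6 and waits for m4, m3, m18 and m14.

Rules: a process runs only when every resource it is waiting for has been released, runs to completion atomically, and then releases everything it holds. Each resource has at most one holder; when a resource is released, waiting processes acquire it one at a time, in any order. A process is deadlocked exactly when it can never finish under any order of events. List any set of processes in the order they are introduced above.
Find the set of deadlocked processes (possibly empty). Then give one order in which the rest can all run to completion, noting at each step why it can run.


The deadlocked set is T5 and T7.
Key observation: nobody on the ring T5 -> T7 -> T5 can start until another member finishes, which never happens; no other process is dragged down with it.
The rest can finish in the order T3, T2, T4, T6, T1, T8, T9.
Walking it through:
  T3: no waits; runs immediately, freeing m9 and m5
  T2: no waits; runs immediately, freeing m11 and m12
  T4: no waits; runs immediately, freeing m14 and m0
  T6: no waits; runs immediately, freeing m18
  T1: no waits; runs immediately, freeing m1
  T8: everything it awaited (m5) is free; runs, freeing m13 and m3
  T9: everything it awaited (m13 and m14) is free; runs, freeing m16 and m19


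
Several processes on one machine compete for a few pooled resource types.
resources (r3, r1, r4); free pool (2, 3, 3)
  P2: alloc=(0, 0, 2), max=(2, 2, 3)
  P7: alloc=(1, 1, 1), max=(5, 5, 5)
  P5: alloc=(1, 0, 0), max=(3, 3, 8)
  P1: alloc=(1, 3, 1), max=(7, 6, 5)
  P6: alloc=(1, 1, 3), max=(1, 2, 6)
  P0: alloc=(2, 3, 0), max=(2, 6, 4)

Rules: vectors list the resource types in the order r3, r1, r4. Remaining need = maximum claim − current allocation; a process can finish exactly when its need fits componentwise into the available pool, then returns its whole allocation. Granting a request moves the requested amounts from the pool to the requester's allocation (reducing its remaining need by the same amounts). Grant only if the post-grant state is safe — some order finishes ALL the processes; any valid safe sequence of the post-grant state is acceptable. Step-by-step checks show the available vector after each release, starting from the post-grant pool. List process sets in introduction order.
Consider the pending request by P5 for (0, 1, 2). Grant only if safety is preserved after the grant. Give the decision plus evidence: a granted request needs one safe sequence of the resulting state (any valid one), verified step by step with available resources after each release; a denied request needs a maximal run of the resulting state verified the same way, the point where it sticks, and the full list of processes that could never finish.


GRANT — the state after the grant stays safe, e.g. via P2, P6, P0, P5, P7, P1.
Key observation: with (2, 2, 1) left after the transfer, P2 can run at once — the state stays safe.
Verifying the post-grant state step by step:
  pool = (2, 2, 1)
  P2: need (2, 2, 1) fits (2, 2, 1); releases (0, 0, 2), pool now (2, 2, 3)
  P6: need (0, 1, 3) fits (2, 2, 3); releases (1, 1, 3), pool now (3, 3, 6)
  P0: need (0, 3, 4) fits (3, 3, 6); releases (2, 3, 0), pool now (5, 6, 6)
  P5: need (2, 2, 6) fits (5, 6, 6); releases (1, 1, 2), pool now (6, 7, 8)
  P7: need (4, 4, 4) fits (6, 7, 8); releases (1, 1, 1), pool now (7, 8, 9)
  P1: need (6, 3, 4) fits (7, 8, 9); releases (1, 3, 1), pool now (8, 11, 10)


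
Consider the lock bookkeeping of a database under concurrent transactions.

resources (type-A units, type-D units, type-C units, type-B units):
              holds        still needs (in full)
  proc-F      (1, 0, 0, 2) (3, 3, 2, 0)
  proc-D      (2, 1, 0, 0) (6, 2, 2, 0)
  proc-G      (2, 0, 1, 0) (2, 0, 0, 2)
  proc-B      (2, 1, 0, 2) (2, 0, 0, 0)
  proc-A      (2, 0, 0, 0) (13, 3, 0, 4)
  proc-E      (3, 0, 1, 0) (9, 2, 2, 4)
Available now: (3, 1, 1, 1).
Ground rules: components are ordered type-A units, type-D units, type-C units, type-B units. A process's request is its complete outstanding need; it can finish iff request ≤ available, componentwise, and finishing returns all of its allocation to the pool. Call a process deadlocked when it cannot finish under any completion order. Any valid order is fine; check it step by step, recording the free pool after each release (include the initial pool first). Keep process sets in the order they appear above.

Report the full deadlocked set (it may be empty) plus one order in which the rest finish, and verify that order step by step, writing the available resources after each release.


No process is deadlocked.
Key observation: beginning at proc-B, releases accumulate fast enough that every process eventually fits.
A valid finishing order for the others: proc-B, proc-G, proc-D, proc-F, proc-E, proc-A. Check, step by step:
  pool = (3, 1, 1, 1)
  proc-B needs (2, 0, 0, 0) <= (3, 1, 1, 1) -> finishes; pool += (2, 1, 0, 2) = (5, 2, 1, 3)
  proc-G needs (2, 0, 0, 2) <= (5, 2, 1, 3) -> finishes; pool += (2, 0, 1, 0) = (7, 2, 2, 3)
  proc-D needs (6, 2, 2, 0) <= (7, 2, 2, 3) -> finishes; pool += (2, 1, 0, 0) = (9, 3, 2, 3)
  proc-F needs (3, 3, 2, 0) <= (9, 3, 2, 3) -> finishes; pool += (1, 0, 0, 2) = (10, 3, 2, 5)
  proc-E needs (9, 2, 2, 4) <= (10, 3, 2, 5) -> finishes; pool += (3, 0, 1, 0) = (13, 3, 3, 5)
  proc-A needs (13, 3, 0, 4) <= (13, 3, 3, 5) -> finishes; pool += (2, 0, 0, 0) = (15, 3, 3, 5)


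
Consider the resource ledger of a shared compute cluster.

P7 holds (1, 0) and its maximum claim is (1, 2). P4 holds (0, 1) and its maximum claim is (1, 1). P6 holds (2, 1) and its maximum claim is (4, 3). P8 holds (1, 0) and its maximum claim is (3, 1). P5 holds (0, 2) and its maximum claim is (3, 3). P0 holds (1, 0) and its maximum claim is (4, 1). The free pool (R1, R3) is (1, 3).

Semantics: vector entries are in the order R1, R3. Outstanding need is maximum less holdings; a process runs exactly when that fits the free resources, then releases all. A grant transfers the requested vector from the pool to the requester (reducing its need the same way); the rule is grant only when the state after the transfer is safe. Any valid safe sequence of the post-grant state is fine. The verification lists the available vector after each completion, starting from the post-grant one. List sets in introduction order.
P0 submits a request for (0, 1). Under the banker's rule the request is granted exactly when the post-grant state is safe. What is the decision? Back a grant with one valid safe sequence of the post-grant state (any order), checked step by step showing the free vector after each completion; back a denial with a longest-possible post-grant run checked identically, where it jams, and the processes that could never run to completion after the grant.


GRANT — the state after the grant stays safe, e.g. via P7, P6, P0, P5, P8, P4.
Key observation: with (1, 2) left after the transfer, P7 can run at once — the state stays safe.
Check on the post-grant state, step by step:
  pool = (1, 2)
  P7: need (0, 2) fits (1, 2); releases (1, 0), pool now (2, 2)
  P6: need (2, 2) fits (2, 2); releases (2, 1), pool now (4, 3)
  P0: need (3, 0) fits (4, 3); releases (1, 1), pool now (5, 4)
  P5: need (3, 1) fits (5, 4); releases (0, 2), pool now (5, 6)
  P8: need (2, 1) fits (5, 6); releases (1, 0), pool now (6, 6)
  P4: need (1, 0) fits (6, 6); releases (0, 1), pool now (6, 7)


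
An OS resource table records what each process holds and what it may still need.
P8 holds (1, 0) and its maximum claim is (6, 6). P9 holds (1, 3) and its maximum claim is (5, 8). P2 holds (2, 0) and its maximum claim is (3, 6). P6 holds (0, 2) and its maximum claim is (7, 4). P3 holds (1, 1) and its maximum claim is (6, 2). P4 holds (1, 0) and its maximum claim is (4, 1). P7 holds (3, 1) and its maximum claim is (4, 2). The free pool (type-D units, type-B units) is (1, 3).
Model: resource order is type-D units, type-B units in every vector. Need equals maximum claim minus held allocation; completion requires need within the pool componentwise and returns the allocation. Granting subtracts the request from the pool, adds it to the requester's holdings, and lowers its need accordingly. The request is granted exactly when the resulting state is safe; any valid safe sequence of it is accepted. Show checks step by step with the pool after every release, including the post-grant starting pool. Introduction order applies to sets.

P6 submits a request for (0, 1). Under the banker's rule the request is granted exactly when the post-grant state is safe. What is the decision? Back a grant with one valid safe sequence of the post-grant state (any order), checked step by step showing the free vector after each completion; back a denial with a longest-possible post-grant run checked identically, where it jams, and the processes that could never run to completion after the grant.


DENY: after the grant no complete ordering would exist.
Key observation: after P7, P4, P3 the pool peaks at (6, 4), and each blocked process is short somewhere: P8 on type-B units; P9 on type-B units; P2 on type-B units; P6 on type-D units.
After a pretend grant, a maximal execution: P7, P4, P3 — then nothing else fits. Verifying each step:
  pool = (1, 2)
  run P7 (needs (1, 1), free (1, 2)); after release of (3, 1) the pool is (4, 3)
  run P4 (needs (3, 1), free (4, 3)); after release of (1, 0) the pool is (5, 3)
  run P3 (needs (5, 1), free (5, 3)); after release of (1, 1) the pool is (6, 4)
  P8 cannot run: need (5, 6) vs free (6, 4) (insufficient type-B units)
  P9 cannot run: need (4, 5) vs free (6, 4) (insufficient type-B units)
  P2 cannot run: need (1, 6) vs free (6, 4) (insufficient type-B units)
  P6 cannot run: need (7, 1) vs free (6, 4) (insufficient type-D units)
Processes that could never finish after the grant: P8, P9, P2 and P6.


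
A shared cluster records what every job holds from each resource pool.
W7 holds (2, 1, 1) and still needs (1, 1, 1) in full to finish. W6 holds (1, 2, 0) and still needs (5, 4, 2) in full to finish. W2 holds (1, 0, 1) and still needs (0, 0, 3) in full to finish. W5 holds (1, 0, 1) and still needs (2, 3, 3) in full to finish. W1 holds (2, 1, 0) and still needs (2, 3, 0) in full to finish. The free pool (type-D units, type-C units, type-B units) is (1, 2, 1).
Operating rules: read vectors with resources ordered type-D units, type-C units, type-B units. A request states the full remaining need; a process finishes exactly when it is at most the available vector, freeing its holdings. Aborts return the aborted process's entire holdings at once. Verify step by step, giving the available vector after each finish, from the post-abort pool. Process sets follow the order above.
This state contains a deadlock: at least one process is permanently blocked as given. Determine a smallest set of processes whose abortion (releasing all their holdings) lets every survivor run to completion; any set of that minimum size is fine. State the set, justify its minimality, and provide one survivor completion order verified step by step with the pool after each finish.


The answer: abort W5.
Key observation: W2 was stuck for good until W5 gave back (1, 0, 1); in the order shown it finishes at step 2.
Minimality: the empty abort set fails — the state is deadlocked as it stands.
One survivor order: W7, W2, W1, W6. Walking it through (post-abort pool first):
  pool = (2, 2, 2)
  run W7 (needs (1, 1, 1), free (2, 2, 2)); after release of (2, 1, 1) the pool is (4, 3, 3)
  run W2 (needs (0, 0, 3), free (4, 3, 3)); after release of (1, 0, 1) the pool is (5, 3, 4)
  run W1 (needs (2, 3, 0), free (5, 3, 4)); after release of (2, 1, 0) the pool is (7, 4, 4)
  run W6 (needs (5, 4, 2), free (7, 4, 4)); after release of (1, 2, 0) the pool is (8, 6, 4)
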